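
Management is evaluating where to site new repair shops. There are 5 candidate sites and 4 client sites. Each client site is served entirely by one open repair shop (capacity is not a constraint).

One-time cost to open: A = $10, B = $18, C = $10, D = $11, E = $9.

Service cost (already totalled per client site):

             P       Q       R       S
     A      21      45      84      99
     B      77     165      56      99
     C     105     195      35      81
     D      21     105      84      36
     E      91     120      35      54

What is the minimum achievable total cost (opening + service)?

Minimum total cost: 167

For any fixed open set, each client site goes to its cheapest open site; total = fixed + service.
{A, D, E}: P→A 21, Q→A 45, R→E 35, S→D 36. Service 137; fixed 30; total 167.
{A, C, D}: P→A 21, Q→A 45, R→C 35, S→D 36. Service 137; fixed 31; total 168.
{A, E}: P→A 21, Q→A 45, R→E 35, S→E 54. Service 155; fixed 19; total 174.
{A, B, C, D, E}: service 137 + fixed 58 = 195
No other subset beats 167.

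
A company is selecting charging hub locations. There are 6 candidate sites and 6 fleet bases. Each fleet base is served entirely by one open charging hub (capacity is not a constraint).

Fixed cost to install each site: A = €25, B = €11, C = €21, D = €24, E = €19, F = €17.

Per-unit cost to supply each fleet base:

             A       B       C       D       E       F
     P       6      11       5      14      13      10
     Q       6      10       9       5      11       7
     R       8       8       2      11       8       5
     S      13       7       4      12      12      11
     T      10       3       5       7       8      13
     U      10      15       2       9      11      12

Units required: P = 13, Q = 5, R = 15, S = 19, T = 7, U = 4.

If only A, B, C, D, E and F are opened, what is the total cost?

Each fleet base is assigned to its cheapest site among the open ones.
{A, B, C, D, E, F}: P→C 5·13=65, Q→D 5·5=25, R→C 2·15=30, S→C 4·19=76, T→B 3·7=21, U→C 2·4=8. Service 225; fixed 117; total 342.

Total cost: 342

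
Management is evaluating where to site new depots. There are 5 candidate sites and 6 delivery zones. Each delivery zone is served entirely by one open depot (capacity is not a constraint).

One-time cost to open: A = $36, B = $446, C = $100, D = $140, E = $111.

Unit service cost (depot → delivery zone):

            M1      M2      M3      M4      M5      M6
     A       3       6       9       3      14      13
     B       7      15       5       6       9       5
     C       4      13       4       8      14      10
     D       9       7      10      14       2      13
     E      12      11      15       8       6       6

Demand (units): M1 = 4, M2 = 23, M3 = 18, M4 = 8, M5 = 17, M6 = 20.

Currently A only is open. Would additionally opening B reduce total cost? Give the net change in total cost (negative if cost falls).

Current service cost with {A}: 834.
Adding B: each delivery zone re-picks its cheapest; new service cost 517, saving 317.
Extra fixed cost: 446. Net change = 446 − 317 = 129.
(Totals: 870 → 999.)

No — net change +129 (cost rises by 129).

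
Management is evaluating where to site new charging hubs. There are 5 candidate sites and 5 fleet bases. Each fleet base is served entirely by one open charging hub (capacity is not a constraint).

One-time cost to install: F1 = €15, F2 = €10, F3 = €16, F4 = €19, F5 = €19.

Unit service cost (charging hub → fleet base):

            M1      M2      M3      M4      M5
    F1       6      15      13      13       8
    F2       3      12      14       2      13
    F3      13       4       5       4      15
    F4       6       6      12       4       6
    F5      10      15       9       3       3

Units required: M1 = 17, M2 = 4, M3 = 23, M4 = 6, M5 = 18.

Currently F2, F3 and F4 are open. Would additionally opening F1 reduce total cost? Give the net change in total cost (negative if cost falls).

No — net change +15 (cost rises by 15).

Current service cost with {F2, F3, F4}: 302.
Adding F1: each fleet base re-picks its cheapest; new service cost 302, saving 0.
Extra fixed cost: 15. Net change = 15 − 0 = 15.
(Totals: 347 → 362.)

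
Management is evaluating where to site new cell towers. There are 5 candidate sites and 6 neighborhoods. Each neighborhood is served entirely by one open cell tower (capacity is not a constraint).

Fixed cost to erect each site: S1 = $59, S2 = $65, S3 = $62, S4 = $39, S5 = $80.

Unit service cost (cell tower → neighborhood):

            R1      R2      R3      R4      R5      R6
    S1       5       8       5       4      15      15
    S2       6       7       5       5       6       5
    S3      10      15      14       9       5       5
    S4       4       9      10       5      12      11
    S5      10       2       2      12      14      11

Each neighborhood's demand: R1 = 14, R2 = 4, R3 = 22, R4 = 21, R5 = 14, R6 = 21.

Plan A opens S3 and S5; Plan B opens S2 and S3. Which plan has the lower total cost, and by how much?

Plan B is cheaper by 69.

Plan A: {S3, S5}: R1→S3 10·14=140, R2→S5 2·4=8, R3→S5 2·22=44, R4→S3 9·21=189, R5→S3 5·14=70, R6→S3 5·21=105. Service 556; fixed 142; total 698.
Plan B: {S2, S3}: R1→S2 6·14=84, R2→S2 7·4=28, R3→S2 5·22=110, R4→S2 5·21=105, R5→S3 5·14=70, R6→S2 5·21=105. Service 502; fixed 127; total 629.
Difference: |698 − 629| = 69.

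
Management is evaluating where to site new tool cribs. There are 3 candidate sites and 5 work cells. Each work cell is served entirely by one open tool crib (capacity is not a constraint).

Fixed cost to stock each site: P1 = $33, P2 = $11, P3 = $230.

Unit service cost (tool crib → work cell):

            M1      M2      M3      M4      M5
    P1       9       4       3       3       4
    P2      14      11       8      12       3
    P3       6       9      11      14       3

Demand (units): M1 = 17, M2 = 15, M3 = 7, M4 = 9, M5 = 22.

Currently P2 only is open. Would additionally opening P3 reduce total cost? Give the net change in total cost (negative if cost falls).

Current service cost with {P2}: 633.
Adding P3: each work cell re-picks its cheapest; new service cost 467, saving 166.
Extra fixed cost: 230. Net change = 230 − 166 = 64.
(Totals: 644 → 708.)

No — net change +64 (cost rises by 64).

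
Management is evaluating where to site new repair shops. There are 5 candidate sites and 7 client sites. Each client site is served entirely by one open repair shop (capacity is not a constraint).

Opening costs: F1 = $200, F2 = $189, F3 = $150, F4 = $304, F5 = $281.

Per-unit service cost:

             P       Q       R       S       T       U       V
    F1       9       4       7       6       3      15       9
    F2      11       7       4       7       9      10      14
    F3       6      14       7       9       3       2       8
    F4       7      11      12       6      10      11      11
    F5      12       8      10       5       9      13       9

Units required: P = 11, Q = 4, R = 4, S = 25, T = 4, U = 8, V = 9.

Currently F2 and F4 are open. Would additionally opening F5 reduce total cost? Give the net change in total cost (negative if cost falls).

Current service cost with {F2, F4}: 486.
Adding F5: each client site re-picks its cheapest; new service cost 443, saving 43.
Extra fixed cost: 281. Net change = 281 − 43 = 238.
(Totals: 979 → 1217.)

No — net change +238 (cost rises by 238).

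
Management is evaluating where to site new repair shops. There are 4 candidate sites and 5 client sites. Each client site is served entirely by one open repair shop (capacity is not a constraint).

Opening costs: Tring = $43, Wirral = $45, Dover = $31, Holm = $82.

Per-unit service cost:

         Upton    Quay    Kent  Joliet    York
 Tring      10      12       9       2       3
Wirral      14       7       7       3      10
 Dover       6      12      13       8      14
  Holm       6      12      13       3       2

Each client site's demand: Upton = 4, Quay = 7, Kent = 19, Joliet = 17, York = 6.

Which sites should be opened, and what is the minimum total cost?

Open Tring and Wirral; minimum total cost 362.

For any fixed open set, each client site goes to its cheapest open site; total = fixed + service.
{Tring, Wirral}: Upton→Tring 10·4=40, Quay→Wirral 7·7=49, Kent→Wirral 7·19=133, Joliet→Tring 2·17=34, York→Tring 3·6=18. Service 274; fixed 88; total 362.
{Tring, Wirral, Dover}: Upton→Dover 6·4=24, Quay→Wirral 7·7=49, Kent→Wirral 7·19=133, Joliet→Tring 2·17=34, York→Tring 3·6=18. Service 258; fixed 119; total 377.
{Tring}: service 347 + fixed 43 = 390
{Tring, Wirral, Dover, Holm}: service 252 + fixed 201 = 453
No other subset beats 362.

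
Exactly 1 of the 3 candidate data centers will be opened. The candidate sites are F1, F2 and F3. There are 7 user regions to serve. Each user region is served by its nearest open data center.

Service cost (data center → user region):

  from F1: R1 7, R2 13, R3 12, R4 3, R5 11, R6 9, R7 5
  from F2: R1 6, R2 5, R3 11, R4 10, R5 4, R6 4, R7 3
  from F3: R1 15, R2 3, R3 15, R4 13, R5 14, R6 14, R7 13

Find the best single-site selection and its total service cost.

Choose F2 only; total service cost 43.

With exactly 1 open, each user region uses its cheapest among the chosen.
{F2}: R1→F2 6, R2→F2 5, R3→F2 11, R4→F2 10, R5→F2 4, R6→F2 4, R7→F2 3. Service cost 43.
{F1}: service cost 60
{F3}: service cost 87
Among all 3 size-1 choices, {F2} is lowest.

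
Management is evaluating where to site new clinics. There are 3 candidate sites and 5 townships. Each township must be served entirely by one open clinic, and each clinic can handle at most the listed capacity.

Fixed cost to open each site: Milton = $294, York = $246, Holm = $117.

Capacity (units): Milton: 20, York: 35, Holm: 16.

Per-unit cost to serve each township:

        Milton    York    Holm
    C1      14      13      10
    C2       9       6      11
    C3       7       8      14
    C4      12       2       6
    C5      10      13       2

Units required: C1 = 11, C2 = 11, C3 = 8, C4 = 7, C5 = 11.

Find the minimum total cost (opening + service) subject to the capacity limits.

Open {York, Holm}: C1→York 13·11=143, C2→York 6·11=66, C3→Holm 14·8=112, C4→Holm 6·7=42, C5→York 13·11=143.
Loads: York carries 33/35, Holm carries 15/16. Service 506; fixed 363; total 869.
Next best feasible plan costs 929.

Minimum total cost: 869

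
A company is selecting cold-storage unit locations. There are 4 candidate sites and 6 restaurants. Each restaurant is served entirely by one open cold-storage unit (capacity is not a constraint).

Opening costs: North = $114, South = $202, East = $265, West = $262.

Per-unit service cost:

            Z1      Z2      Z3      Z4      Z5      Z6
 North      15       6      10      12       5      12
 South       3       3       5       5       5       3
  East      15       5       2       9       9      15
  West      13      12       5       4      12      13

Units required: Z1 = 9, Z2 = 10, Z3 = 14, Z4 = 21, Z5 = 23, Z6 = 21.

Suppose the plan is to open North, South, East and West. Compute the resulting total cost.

Each restaurant is assigned to its cheapest site among the open ones.
{North, South, East, West}: Z1→South 3·9=27, Z2→South 3·10=30, Z3→East 2·14=28, Z4→West 4·21=84, Z5→North 5·23=115, Z6→South 3·21=63. Service 347; fixed 843; total 1190.

Total cost: 1190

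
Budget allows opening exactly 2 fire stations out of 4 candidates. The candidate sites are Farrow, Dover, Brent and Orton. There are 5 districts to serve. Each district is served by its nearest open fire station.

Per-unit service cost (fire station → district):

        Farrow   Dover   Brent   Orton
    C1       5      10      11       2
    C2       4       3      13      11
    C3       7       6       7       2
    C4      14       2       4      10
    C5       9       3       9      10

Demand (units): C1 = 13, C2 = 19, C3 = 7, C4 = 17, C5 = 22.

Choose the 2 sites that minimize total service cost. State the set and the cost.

With exactly 2 open, each district uses its cheapest among the chosen.
{Dover, Orton}: C1→Orton 2·13=26, C2→Dover 3·19=57, C3→Orton 2·7=14, C4→Dover 2·17=34, C5→Dover 3·22=66. Service cost 197.
{Farrow, Dover}: service cost 264
{Dover, Brent}: service cost 329
Among all 6 size-2 choices, {Dover, Orton} is lowest.

Choose Dover and Orton; total service cost 197.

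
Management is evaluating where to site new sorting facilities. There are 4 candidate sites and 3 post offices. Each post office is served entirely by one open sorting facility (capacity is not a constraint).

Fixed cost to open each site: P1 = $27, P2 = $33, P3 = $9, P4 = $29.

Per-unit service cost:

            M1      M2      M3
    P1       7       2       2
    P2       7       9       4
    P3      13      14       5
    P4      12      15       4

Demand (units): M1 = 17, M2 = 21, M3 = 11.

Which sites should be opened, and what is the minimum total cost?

Open P1 only; minimum total cost 210.

For any fixed open set, each post office goes to its cheapest open site; total = fixed + service.
{P1}: M1→P1 7·17=119, M2→P1 2·21=42, M3→P1 2·11=22. Service 183; fixed 27; total 210.
{P1, P3}: service 183 + fixed 36 = 219
{P1, P4}: M1→P1 7·17=119, M2→P1 2·21=42, M3→P1 2·11=22. Service 183; fixed 56; total 239.
{P1, P2, P3, P4}: service 183 + fixed 98 = 281
No other subset beats 210.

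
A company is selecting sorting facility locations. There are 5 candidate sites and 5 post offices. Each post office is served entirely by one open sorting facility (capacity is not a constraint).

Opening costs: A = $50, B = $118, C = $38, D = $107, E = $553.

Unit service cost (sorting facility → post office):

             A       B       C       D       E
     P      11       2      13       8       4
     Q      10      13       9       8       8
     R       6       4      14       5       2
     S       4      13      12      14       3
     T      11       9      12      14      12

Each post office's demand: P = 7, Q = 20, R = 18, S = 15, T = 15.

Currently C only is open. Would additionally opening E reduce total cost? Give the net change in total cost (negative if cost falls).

No — net change +119 (cost rises by 119).

Current service cost with {C}: 883.
Adding E: each post office re-picks its cheapest; new service cost 449, saving 434.
Extra fixed cost: 553. Net change = 553 − 434 = 119.
(Totals: 921 → 1040.)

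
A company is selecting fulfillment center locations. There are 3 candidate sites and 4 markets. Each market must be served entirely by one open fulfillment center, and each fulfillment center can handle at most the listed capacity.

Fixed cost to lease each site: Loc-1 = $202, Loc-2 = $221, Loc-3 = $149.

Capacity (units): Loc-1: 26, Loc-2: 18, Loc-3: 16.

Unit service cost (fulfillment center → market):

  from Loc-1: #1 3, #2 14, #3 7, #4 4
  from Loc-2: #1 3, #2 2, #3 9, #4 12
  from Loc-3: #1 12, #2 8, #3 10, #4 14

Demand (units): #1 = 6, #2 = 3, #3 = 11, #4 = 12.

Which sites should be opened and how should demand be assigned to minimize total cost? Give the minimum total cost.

Open {Loc-1, Loc-3}: #1→Loc-1 3·6=18, #2→Loc-3 8·3=24, #3→Loc-3 10·11=110, #4→Loc-1 4·12=48.
Loads: Loc-1 carries 18/26, Loc-3 carries 14/16. Service 200; fixed 351; total 551.
Next best feasible plan costs 569.

Minimum total cost: 551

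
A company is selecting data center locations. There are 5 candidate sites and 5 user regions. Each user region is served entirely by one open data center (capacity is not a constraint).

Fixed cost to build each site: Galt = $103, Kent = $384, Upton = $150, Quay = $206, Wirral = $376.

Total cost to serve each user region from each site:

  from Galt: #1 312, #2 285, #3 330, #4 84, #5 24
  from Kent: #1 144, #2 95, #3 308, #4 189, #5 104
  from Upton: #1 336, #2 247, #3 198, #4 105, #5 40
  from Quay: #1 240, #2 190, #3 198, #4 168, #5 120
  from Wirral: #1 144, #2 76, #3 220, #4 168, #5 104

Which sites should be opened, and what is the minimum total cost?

Open Galt and Wirral; minimum total cost 1027.

For any fixed open set, each user region goes to its cheapest open site; total = fixed + service.
{Galt, Wirral}: #1→Wirral 144, #2→Wirral 76, #3→Wirral 220, #4→Galt 84, #5→Galt 24. Service 548; fixed 479; total 1027.
{Galt, Quay}: service 736 + fixed 309 = 1045
{Upton}: service 926 + fixed 150 = 1076
{Galt, Kent, Upton, Quay, Wirral}: #1→Kent 144, #2→Wirral 76, #3→Upton 198, #4→Galt 84, #5→Galt 24. Service 526; fixed 1219; total 1745.
No other subset beats 1027.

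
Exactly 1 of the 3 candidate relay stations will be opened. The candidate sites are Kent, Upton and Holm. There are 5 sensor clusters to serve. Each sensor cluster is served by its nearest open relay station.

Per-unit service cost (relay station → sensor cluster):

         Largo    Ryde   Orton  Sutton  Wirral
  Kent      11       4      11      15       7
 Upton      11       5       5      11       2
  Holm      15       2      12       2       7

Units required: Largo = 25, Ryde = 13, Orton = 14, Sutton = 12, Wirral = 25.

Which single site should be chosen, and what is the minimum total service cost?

With exactly 1 open, each sensor cluster uses its cheapest among the chosen.
{Upton}: Largo→Upton 11·25=275, Ryde→Upton 5·13=65, Orton→Upton 5·14=70, Sutton→Upton 11·12=132, Wirral→Upton 2·25=50. Service cost 592.
{Holm}: service cost 768
{Kent}: service cost 836
Among all 3 size-1 choices, {Upton} is lowest.

Choose Upton only; total service cost 592.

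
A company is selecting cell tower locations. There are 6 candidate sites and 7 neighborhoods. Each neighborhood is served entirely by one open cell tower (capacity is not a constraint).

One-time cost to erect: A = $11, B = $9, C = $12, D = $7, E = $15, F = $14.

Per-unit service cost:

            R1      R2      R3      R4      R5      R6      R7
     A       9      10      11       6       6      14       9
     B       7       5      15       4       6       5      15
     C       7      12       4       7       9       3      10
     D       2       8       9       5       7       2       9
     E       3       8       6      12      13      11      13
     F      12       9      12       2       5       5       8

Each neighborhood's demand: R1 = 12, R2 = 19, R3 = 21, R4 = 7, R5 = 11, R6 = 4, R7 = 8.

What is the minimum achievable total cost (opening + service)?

Minimum total cost: 386

For any fixed open set, each neighborhood goes to its cheapest open site; total = fixed + service.
{B, C, D, F}: R1→D 2·12=24, R2→B 5·19=95, R3→C 4·21=84, R4→F 2·7=14, R5→F 5·11=55, R6→D 2·4=8, R7→F 8·8=64. Service 344; fixed 42; total 386.
{A, B, C, D, F}: service 344 + fixed 53 = 397
{B, C, D, E, F}: service 344 + fixed 57 = 401
{A, B, C, D, E, F}: service 344 + fixed 68 = 412
No other subset beats 386.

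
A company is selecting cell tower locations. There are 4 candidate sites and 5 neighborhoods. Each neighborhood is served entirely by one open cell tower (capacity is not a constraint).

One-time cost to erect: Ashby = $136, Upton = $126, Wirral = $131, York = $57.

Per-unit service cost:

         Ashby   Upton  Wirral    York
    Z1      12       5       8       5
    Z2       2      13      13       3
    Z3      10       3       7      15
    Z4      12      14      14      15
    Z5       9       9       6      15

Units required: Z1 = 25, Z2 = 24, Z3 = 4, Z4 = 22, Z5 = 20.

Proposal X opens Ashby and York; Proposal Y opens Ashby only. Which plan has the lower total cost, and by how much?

Proposal X: {Ashby, York}: Z1→York 5·25=125, Z2→Ashby 2·24=48, Z3→Ashby 10·4=40, Z4→Ashby 12·22=264, Z5→Ashby 9·20=180. Service 657; fixed 193; total 850.
Proposal Y: {Ashby}: Z1→Ashby 12·25=300, Z2→Ashby 2·24=48, Z3→Ashby 10·4=40, Z4→Ashby 12·22=264, Z5→Ashby 9·20=180. Service 832; fixed 136; total 968.
Difference: |850 − 968| = 118.

Proposal X is cheaper by 118.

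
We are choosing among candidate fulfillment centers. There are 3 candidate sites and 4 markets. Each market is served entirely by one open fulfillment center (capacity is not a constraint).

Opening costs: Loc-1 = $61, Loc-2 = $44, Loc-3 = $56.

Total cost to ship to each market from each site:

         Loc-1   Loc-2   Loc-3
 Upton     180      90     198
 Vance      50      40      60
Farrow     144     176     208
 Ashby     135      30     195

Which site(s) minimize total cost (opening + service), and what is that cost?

Open Loc-2 only; minimum total cost 380.

For any fixed open set, each market goes to its cheapest open site; total = fixed + service.
{Loc-2}: Upton→Loc-2 90, Vance→Loc-2 40, Farrow→Loc-2 176, Ashby→Loc-2 30. Service 336; fixed 44; total 380.
{Loc-1, Loc-2}: service 304 + fixed 105 = 409
{Loc-2, Loc-3}: Upton→Loc-2 90, Vance→Loc-2 40, Farrow→Loc-2 176, Ashby→Loc-2 30. Service 336; fixed 100; total 436.
{Loc-1, Loc-2, Loc-3}: service 304 + fixed 161 = 465
No other subset beats 380.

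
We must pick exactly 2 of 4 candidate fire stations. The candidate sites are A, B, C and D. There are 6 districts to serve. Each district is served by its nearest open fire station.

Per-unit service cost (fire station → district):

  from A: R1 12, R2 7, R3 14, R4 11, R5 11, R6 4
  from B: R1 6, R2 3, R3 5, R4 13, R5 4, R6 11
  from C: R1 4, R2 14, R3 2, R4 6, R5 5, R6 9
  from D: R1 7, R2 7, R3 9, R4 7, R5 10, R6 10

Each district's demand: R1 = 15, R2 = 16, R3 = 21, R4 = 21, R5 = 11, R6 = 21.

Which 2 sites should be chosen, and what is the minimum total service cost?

Choose A and C; total service cost 479.

With exactly 2 open, each district uses its cheapest among the chosen.
{A, C}: R1→C 4·15=60, R2→A 7·16=112, R3→C 2·21=42, R4→C 6·21=126, R5→C 5·11=55, R6→A 4·21=84. Service cost 479.
{B, C}: service cost 509
{C, D}: service cost 584
Among all 6 size-2 choices, {A, C} is lowest.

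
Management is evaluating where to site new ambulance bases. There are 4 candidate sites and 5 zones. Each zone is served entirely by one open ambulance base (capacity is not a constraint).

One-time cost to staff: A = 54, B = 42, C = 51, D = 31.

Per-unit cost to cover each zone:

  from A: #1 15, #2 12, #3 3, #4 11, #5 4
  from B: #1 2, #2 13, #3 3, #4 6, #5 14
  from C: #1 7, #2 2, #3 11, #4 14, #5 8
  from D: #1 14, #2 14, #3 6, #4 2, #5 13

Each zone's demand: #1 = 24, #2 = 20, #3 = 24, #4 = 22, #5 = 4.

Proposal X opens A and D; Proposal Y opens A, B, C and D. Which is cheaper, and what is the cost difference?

Proposal Y is cheaper by 395.

Proposal X: {A, D}: #1→D 14·24=336, #2→A 12·20=240, #3→A 3·24=72, #4→D 2·22=44, #5→A 4·4=16. Service 708; fixed 85; total 793.
Proposal Y: {A, B, C, D}: #1→B 2·24=48, #2→C 2·20=40, #3→A 3·24=72, #4→D 2·22=44, #5→A 4·4=16. Service 220; fixed 178; total 398.
Difference: |793 − 398| = 395.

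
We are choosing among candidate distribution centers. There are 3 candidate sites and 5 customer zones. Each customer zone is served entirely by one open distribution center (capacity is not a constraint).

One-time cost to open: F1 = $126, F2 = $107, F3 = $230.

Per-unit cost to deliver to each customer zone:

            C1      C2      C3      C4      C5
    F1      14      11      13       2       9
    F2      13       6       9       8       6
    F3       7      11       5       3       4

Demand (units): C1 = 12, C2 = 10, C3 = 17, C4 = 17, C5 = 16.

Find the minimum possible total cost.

Minimum total cost: 624

For any fixed open set, each customer zone goes to its cheapest open site; total = fixed + service.
{F3}: C1→F3 7·12=84, C2→F3 11·10=110, C3→F3 5·17=85, C4→F3 3·17=51, C5→F3 4·16=64. Service 394; fixed 230; total 624.
{F2, F3}: C1→F3 7·12=84, C2→F2 6·10=60, C3→F3 5·17=85, C4→F3 3·17=51, C5→F3 4·16=64. Service 344; fixed 337; total 681.
{F2}: service 601 + fixed 107 = 708
{F1, F2, F3}: service 327 + fixed 463 = 790
No other subset beats 624.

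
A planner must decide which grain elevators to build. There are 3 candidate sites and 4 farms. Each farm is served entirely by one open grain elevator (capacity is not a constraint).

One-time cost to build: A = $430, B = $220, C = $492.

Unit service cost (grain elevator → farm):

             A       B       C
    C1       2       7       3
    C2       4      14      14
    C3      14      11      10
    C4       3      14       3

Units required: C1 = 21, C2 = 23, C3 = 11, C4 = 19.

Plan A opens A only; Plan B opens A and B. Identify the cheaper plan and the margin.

Plan A is cheaper by 187.

Plan A: {A}: C1→A 2·21=42, C2→A 4·23=92, C3→A 14·11=154, C4→A 3·19=57. Service 345; fixed 430; total 775.
Plan B: {A, B}: C1→A 2·21=42, C2→A 4·23=92, C3→B 11·11=121, C4→A 3·19=57. Service 312; fixed 650; total 962.
Difference: |775 − 962| = 187.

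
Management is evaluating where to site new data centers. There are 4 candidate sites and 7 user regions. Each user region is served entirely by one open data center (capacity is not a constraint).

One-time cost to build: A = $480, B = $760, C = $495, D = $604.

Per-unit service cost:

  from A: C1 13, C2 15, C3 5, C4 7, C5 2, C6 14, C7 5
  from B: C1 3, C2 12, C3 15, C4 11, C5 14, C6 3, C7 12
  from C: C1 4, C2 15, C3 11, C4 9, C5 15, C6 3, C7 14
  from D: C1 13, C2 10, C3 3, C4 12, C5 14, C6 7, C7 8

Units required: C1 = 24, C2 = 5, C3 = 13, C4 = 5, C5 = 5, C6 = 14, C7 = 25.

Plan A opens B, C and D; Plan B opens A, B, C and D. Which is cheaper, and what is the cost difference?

Plan A is cheaper by 335.

Plan A: {B, C, D}: C1→B 3·24=72, C2→D 10·5=50, C3→D 3·13=39, C4→C 9·5=45, C5→B 14·5=70, C6→B 3·14=42, C7→D 8·25=200. Service 518; fixed 1859; total 2377.
Plan B: {A, B, C, D}: C1→B 3·24=72, C2→D 10·5=50, C3→D 3·13=39, C4→A 7·5=35, C5→A 2·5=10, C6→B 3·14=42, C7→A 5·25=125. Service 373; fixed 2339; total 2712.
Difference: |2377 − 2712| = 335.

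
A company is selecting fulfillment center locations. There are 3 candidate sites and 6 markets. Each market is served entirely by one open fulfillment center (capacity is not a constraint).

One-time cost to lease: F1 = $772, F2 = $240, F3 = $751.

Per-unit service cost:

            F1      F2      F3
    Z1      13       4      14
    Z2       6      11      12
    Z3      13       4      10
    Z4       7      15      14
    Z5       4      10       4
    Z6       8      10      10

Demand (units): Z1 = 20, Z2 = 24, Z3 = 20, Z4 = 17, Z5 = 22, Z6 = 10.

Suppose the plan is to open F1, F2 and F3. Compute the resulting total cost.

Each market is assigned to its cheapest site among the open ones.
{F1, F2, F3}: Z1→F2 4·20=80, Z2→F1 6·24=144, Z3→F2 4·20=80, Z4→F1 7·17=119, Z5→F1 4·22=88, Z6→F1 8·10=80. Service 591; fixed 1763; total 2354.

Total cost: 2354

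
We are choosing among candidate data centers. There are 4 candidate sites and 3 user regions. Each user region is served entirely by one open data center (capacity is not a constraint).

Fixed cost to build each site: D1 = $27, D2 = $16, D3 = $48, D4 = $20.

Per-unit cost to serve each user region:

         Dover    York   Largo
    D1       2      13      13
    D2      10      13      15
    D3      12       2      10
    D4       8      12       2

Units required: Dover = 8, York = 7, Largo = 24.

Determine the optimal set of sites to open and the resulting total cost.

Open D1, D3 and D4; minimum total cost 173.

For any fixed open set, each user region goes to its cheapest open site; total = fixed + service.
{D1, D3, D4}: Dover→D1 2·8=16, York→D3 2·7=14, Largo→D4 2·24=48. Service 78; fixed 95; total 173.
{D1, D2, D3, D4}: service 78 + fixed 111 = 189
{D3, D4}: service 126 + fixed 68 = 194
{D2}: service 531 + fixed 16 = 547
No other subset beats 173.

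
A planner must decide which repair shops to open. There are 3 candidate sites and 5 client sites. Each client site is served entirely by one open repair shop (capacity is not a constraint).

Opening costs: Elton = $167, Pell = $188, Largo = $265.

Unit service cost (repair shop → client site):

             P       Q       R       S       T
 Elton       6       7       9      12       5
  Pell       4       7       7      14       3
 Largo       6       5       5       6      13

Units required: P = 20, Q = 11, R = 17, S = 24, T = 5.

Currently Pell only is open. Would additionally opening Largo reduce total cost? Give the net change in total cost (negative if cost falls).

Current service cost with {Pell}: 627.
Adding Largo: each client site re-picks its cheapest; new service cost 379, saving 248.
Extra fixed cost: 265. Net change = 265 − 248 = 17.
(Totals: 815 → 832.)

No — net change +17 (cost rises by 17).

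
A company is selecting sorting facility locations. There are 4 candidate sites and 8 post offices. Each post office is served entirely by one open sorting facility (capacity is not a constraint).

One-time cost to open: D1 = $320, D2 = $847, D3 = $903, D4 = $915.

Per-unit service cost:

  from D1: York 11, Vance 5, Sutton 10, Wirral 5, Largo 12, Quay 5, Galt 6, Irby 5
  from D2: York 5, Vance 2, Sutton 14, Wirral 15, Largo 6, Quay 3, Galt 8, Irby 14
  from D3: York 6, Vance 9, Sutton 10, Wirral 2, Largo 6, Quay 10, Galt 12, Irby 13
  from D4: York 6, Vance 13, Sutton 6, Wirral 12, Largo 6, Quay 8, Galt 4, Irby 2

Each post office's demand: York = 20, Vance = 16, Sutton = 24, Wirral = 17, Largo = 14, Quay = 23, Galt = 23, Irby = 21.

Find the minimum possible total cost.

Minimum total cost: 1471

For any fixed open set, each post office goes to its cheapest open site; total = fixed + service.
{D1}: York→D1 11·20=220, Vance→D1 5·16=80, Sutton→D1 10·24=240, Wirral→D1 5·17=85, Largo→D1 12·14=168, Quay→D1 5·23=115, Galt→D1 6·23=138, Irby→D1 5·21=105. Service 1151; fixed 320; total 1471.
{D4}: service 1078 + fixed 915 = 1993
{D1, D4}: York→D4 6·20=120, Vance→D1 5·16=80, Sutton→D4 6·24=144, Wirral→D1 5·17=85, Largo→D4 6·14=84, Quay→D1 5·23=115, Galt→D4 4·23=92, Irby→D4 2·21=42. Service 762; fixed 1235; total 1997.
{D1, D2, D3, D4}: York→D2 5·20=100, Vance→D2 2·16=32, Sutton→D4 6·24=144, Wirral→D3 2·17=34, Largo→D2 6·14=84, Quay→D2 3·23=69, Galt→D4 4·23=92, Irby→D4 2·21=42. Service 597; fixed 2985; total 3582.
No other subset beats 1471.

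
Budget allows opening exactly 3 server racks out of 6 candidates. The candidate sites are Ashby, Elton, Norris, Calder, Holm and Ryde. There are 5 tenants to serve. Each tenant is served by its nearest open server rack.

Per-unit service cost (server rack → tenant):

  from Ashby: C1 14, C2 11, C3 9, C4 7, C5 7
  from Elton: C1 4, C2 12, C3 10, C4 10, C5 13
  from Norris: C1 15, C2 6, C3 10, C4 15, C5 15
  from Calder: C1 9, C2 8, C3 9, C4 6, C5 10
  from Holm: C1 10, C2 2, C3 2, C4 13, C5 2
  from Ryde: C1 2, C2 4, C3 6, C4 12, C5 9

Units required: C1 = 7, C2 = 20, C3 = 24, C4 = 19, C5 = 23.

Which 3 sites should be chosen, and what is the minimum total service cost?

Choose Calder, Holm and Ryde; total service cost 262.

With exactly 3 open, each tenant uses its cheapest among the chosen.
{Calder, Holm, Ryde}: C1→Ryde 2·7=14, C2→Holm 2·20=40, C3→Holm 2·24=48, C4→Calder 6·19=114, C5→Holm 2·23=46. Service cost 262.
{Elton, Calder, Holm}: service cost 276
{Ashby, Holm, Ryde}: service cost 281
Among all 20 size-3 choices, {Calder, Holm, Ryde} is lowest.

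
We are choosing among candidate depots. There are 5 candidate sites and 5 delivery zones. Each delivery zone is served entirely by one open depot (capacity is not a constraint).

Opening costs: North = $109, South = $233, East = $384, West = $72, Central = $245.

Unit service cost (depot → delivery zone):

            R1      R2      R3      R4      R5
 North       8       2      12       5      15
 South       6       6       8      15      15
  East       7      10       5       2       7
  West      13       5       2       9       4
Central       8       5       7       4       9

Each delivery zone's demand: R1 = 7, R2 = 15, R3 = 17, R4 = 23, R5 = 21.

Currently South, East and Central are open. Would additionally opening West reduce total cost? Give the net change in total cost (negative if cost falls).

Current service cost with {South, East, Central}: 395.
Adding West: each delivery zone re-picks its cheapest; new service cost 281, saving 114.
Extra fixed cost: 72. Net change = 72 − 114 = -42.
(Totals: 1257 → 1215.)

Yes — net change −42 (cost falls by 42).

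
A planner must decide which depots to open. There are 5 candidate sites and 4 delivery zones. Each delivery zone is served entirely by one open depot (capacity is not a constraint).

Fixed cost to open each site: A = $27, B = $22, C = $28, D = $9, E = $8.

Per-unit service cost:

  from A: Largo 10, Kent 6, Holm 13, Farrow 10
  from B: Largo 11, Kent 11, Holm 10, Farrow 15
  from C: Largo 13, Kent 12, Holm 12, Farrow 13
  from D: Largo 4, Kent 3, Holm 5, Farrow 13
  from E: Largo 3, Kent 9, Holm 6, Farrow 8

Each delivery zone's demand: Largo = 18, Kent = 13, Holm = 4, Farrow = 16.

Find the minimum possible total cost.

For any fixed open set, each delivery zone goes to its cheapest open site; total = fixed + service.
{D, E}: Largo→E 3·18=54, Kent→D 3·13=39, Holm→D 5·4=20, Farrow→E 8·16=128. Service 241; fixed 17; total 258.
{B, D, E}: Largo→E 3·18=54, Kent→D 3·13=39, Holm→D 5·4=20, Farrow→E 8·16=128. Service 241; fixed 39; total 280.
{A, D, E}: service 241 + fixed 44 = 285
{A, B, C, D, E}: service 241 + fixed 94 = 335
No other subset beats 258.

Minimum total cost: 258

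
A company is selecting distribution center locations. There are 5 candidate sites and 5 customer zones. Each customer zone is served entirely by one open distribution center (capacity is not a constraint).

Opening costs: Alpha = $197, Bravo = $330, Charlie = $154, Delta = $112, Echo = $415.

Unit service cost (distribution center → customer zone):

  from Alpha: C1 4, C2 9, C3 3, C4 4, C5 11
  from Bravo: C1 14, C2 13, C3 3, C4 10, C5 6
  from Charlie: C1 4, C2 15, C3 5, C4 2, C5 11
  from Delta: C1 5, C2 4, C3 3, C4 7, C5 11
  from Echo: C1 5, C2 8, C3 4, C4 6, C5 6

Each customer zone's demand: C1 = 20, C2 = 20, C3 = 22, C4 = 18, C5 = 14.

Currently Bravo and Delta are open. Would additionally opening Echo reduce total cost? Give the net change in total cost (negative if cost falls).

Current service cost with {Bravo, Delta}: 456.
Adding Echo: each customer zone re-picks its cheapest; new service cost 438, saving 18.
Extra fixed cost: 415. Net change = 415 − 18 = 397.
(Totals: 898 → 1295.)

No — net change +397 (cost rises by 397).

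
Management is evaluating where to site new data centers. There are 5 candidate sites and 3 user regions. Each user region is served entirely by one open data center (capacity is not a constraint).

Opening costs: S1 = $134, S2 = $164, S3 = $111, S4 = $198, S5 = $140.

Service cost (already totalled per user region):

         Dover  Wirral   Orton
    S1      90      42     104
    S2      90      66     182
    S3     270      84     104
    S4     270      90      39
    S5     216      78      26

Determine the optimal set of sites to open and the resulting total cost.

Open S1 only; minimum total cost 370.

For any fixed open set, each user region goes to its cheapest open site; total = fixed + service.
{S1}: Dover→S1 90, Wirral→S1 42, Orton→S1 104. Service 236; fixed 134; total 370.
{S1, S5}: service 158 + fixed 274 = 432
{S5}: service 320 + fixed 140 = 460
{S1, S2, S3, S4, S5}: service 158 + fixed 747 = 905
No other subset beats 370.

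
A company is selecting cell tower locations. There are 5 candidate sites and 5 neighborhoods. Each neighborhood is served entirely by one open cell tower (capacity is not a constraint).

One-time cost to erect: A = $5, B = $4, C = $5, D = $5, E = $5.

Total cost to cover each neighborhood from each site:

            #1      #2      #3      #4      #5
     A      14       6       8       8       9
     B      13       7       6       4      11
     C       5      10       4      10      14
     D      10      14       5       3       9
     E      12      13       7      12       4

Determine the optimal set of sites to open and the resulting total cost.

For any fixed open set, each neighborhood goes to its cheapest open site; total = fixed + service.
{B, C, E}: #1→C 5, #2→B 7, #3→C 4, #4→B 4, #5→E 4. Service 24; fixed 14; total 38.
{B, C}: #1→C 5, #2→B 7, #3→C 4, #4→B 4, #5→B 11. Service 31; fixed 9; total 40.
{C, D}: service 31 + fixed 10 = 41
{A, B, C, D, E}: service 22 + fixed 24 = 46
No other subset beats 38.

Open B, C and E; minimum total cost 38.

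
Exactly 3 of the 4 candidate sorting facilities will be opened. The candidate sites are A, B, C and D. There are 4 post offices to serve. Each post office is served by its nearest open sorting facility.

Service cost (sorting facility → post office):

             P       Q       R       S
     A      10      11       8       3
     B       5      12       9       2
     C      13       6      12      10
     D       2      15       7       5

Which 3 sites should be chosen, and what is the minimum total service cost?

With exactly 3 open, each post office uses its cheapest among the chosen.
{B, C, D}: P→D 2, Q→C 6, R→D 7, S→B 2. Service cost 17.
{A, C, D}: service cost 18
{A, B, C}: service cost 21
Among all 4 size-3 choices, {B, C, D} is lowest.

Choose B, C and D; total service cost 17.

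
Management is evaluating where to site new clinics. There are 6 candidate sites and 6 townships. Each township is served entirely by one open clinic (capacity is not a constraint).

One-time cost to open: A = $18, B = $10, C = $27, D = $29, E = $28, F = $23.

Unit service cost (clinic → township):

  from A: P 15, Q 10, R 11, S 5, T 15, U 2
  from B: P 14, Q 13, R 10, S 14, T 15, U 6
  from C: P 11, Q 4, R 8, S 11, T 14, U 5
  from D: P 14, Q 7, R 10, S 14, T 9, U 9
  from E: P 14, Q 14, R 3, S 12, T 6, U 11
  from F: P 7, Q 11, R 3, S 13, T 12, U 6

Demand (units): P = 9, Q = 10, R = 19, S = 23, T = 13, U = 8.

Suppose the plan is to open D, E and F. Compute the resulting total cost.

Total cost: 672

Each township is assigned to its cheapest site among the open ones.
{D, E, F}: P→F 7·9=63, Q→D 7·10=70, R→E 3·19=57, S→E 12·23=276, T→E 6·13=78, U→F 6·8=48. Service 592; fixed 80; total 672.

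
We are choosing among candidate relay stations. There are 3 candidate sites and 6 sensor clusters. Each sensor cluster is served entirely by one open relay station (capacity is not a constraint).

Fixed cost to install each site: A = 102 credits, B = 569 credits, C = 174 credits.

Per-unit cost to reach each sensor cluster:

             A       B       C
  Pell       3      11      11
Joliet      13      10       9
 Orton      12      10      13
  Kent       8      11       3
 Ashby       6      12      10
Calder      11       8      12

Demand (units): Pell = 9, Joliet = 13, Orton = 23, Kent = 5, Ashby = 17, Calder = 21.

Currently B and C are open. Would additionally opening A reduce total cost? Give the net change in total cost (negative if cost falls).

Yes — net change −38 (cost falls by 38).

Current service cost with {B, C}: 799.
Adding A: each sensor cluster re-picks its cheapest; new service cost 659, saving 140.
Extra fixed cost: 102. Net change = 102 − 140 = -38.
(Totals: 1542 → 1504.)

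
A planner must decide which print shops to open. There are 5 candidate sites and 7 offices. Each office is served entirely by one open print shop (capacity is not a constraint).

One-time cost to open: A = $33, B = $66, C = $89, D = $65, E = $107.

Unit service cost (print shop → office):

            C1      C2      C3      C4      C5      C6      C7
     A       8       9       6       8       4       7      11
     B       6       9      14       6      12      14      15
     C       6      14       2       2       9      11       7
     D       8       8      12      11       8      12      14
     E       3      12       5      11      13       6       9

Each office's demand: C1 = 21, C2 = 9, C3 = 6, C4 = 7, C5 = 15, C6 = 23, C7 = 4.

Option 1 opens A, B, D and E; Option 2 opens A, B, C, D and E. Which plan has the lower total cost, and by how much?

Option 1 is cheaper by 35.

Option 1: {A, B, D, E}: C1→E 3·21=63, C2→D 8·9=72, C3→E 5·6=30, C4→B 6·7=42, C5→A 4·15=60, C6→E 6·23=138, C7→E 9·4=36. Service 441; fixed 271; total 712.
Option 2: {A, B, C, D, E}: C1→E 3·21=63, C2→D 8·9=72, C3→C 2·6=12, C4→C 2·7=14, C5→A 4·15=60, C6→E 6·23=138, C7→C 7·4=28. Service 387; fixed 360; total 747.
Difference: |712 − 747| = 35.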